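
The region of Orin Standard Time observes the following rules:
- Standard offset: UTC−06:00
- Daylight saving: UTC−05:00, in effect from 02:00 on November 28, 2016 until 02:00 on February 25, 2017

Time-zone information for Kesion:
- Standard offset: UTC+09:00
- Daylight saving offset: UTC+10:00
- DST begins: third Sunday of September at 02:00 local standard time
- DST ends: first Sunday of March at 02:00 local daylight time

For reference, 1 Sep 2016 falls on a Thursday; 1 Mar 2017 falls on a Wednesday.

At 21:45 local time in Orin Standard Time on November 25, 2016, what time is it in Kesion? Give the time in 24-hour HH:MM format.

13:45

Daylight saving runs 28 November 2016 – 25 February 2017; November 25, 2016 is outside that window, so Orin Standard Time is on standard time at UTC−06:00.
21:45 Orin Standard Time + 6h = 03:45 UTC (rolling into the next day, 26 November 2016).
1 September 2016 is a Thursday, so the first Sunday is September 4 and the third is September 18.
1 March 2017 is a Wednesday, so the first Sunday is March 5.
At the standard offset (UTC+09:00), 03:45 UTC + 9h = 12:45 Kesion standard time.
The standard-time date in Kesion, November 26, 2016, lies within the daylight-saving period (18 September 2016 – 5 March 2017), so Kesion is on daylight time, UTC+10:00.
03:45 UTC + 10h = 13:45 Kesion.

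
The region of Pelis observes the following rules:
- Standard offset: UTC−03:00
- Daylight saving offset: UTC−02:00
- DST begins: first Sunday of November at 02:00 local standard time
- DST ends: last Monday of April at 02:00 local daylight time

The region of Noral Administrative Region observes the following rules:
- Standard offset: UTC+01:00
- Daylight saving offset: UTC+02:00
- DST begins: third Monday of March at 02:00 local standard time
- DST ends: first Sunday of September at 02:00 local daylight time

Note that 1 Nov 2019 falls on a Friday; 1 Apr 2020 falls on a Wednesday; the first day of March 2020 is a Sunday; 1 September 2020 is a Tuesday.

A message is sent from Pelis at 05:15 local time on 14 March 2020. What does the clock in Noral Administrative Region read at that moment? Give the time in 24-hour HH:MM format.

1 November 2019 is a Friday, so the first Sunday is November 3.
1 April 2020 is a Wednesday, so Mondays fall on 6, 13, 20, 27; the last is April 27.
14 March 2020 falls between 3 November 2019 and 27 April 2020, so daylight saving is in effect and Pelis is at UTC−02:00.
05:15 Pelis + 2h = 07:15 UTC.
1 March 2020 is a Sunday, so the first Monday is March 2 and the third is March 16.
1 September 2020 is a Tuesday, so the first Sunday is September 6.
At the standard offset (UTC+01:00), 07:15 UTC + 1h = 08:15 Noral Administrative Region standard time.
The standard-time date in Noral Administrative Region, 14 March 2020, does not fall between 16 March and 6 September, so daylight saving is not in effect and Noral Administrative Region is at UTC+01:00.
07:15 UTC + 1h = 08:15 Noral Administrative Region.

08:15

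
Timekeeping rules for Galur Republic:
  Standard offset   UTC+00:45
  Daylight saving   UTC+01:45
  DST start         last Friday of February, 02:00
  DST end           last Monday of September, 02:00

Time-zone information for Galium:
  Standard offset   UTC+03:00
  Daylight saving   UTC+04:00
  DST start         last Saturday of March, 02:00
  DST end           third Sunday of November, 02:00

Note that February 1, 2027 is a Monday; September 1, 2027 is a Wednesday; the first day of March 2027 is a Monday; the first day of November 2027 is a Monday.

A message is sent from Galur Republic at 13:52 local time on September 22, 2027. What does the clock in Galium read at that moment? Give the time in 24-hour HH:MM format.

1 February 2027 is a Monday, so Fridays fall on 5, 12, 19, 26; the last is February 26.
1 September 2027 is a Wednesday, so Mondays fall on 6, 13, 20, 27; the last is September 27.
September 22, 2027 lies within the daylight-saving period (26 February – 27 September), so Galur Republic is on daylight time, UTC+01:45.
13:52 Galur Republic − 1h45m = 12:07 UTC.
1 March 2027 is a Monday, so Saturdays fall on 6, 13, 20, 27; the last is March 27.
1 November 2027 is a Monday, so the first Sunday is November 7 and the third is November 21.
At the standard offset (UTC+03:00), 12:07 UTC + 3h = 15:07 Galium standard time.
Daylight saving runs 27 March – 21 November; the standard-time date in Galium, September 22, 2027, is inside that window, so Galium is at UTC+04:00.
12:07 UTC + 4h = 16:07 Galium.

16:07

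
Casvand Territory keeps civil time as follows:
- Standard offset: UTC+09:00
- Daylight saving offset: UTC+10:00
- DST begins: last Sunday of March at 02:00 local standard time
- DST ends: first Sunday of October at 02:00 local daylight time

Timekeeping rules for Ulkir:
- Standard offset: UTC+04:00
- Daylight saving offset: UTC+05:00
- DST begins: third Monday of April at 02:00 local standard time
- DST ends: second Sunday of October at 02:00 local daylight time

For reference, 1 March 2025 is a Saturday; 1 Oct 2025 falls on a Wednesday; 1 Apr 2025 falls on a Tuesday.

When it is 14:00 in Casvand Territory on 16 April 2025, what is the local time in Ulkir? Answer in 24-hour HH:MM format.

08:00

1 March 2025 is a Saturday, so Sundays fall on 2, 9, 16, 23, 30; the last is March 30.
1 October 2025 is a Wednesday, so the first Sunday is October 5.
16 April 2025 falls between 30 March and 5 October, so daylight saving is in effect and Casvand Territory is at UTC+10:00.
14:00 Casvand Territory − 10h = 04:00 UTC.
1 April 2025 is a Tuesday, so the first Monday is April 7 and the third is April 21.
1 October 2025 is a Wednesday, so the first Sunday is October 5 and the second is October 12.
At the standard offset (UTC+04:00), 04:00 UTC + 4h = 08:00 Ulkir standard time.
Daylight saving runs 21 April – 12 October; the standard-time date in Ulkir, 16 April 2025, is outside that window, so Ulkir is on standard time at UTC+04:00.
04:00 UTC + 4h = 08:00 Ulkir.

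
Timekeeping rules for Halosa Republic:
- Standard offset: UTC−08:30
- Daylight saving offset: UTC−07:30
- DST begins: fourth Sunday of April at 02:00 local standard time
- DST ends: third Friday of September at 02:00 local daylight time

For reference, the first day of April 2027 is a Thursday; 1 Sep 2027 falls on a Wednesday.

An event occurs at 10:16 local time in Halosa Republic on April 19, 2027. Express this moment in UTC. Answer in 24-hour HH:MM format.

18:46

1 April 2027 is a Thursday, so the first Sunday is April 4 and the fourth is April 25.
1 September 2027 is a Wednesday, so the first Friday is September 3 and the third is September 17.
Daylight saving runs 25 April – 17 September; April 19, 2027 is outside that window, so Halosa Republic is on standard time at UTC−08:30.
10:16 local + 8h30m = 18:46 UTC.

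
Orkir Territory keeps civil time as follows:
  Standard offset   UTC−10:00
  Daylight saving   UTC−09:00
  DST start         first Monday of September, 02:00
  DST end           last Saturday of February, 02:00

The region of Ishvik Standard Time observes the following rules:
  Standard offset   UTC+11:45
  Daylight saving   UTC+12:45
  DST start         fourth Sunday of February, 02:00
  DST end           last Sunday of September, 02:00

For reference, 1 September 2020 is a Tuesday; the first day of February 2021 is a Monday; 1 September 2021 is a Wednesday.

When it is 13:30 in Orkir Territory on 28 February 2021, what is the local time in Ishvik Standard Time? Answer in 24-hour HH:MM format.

1 September 2020 is a Tuesday, so the first Monday is September 7.
1 February 2021 is a Monday, so Saturdays fall on 6, 13, 20, 27; the last is February 27.
28 February 2021 is outside the daylight-saving period (7 September 2020 – 27 February 2021), so Orkir Territory is on standard time, UTC−10:00.
13:30 Orkir Territory + 10h = 23:30 UTC.
1 February 2021 is a Monday, so the first Sunday is February 7 and the fourth is February 28.
1 September 2021 is a Wednesday, so Sundays fall on 5, 12, 19, 26; the last is September 26.
At the standard offset (UTC+11:45), 23:30 UTC + 11h45m = 11:15 Ishvik Standard Time standard time (rolling into the next day, 1 March 2021).
The standard-time date in Ishvik Standard Time, 1 March 2021, falls between 28 February and 26 September, so daylight saving is in effect and Ishvik Standard Time is at UTC+12:45.
23:30 UTC + 12h45m = 12:15 Ishvik Standard Time (rolling into the next day, 1 March 2021).

12:15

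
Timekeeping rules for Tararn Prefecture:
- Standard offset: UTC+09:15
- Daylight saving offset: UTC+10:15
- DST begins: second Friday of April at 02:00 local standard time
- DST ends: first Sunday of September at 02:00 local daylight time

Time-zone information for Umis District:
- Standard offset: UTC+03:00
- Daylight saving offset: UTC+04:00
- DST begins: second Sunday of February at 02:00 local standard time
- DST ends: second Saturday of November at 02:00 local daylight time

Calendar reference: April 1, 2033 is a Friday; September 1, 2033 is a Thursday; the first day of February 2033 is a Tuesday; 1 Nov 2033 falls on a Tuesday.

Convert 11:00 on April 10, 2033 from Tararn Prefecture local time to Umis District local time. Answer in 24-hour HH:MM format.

1 April 2033 is a Friday, so the first Friday is April 1 and the second is April 8.
1 September 2033 is a Thursday, so the first Sunday is September 4.
April 10, 2033 lies within the daylight-saving period (8 April – 4 September), so Tararn Prefecture is on daylight time, UTC+10:15.
11:00 Tararn Prefecture − 10h15m = 00:45 UTC.
1 February 2033 is a Tuesday, so the first Sunday is February 6 and the second is February 13.
1 November 2033 is a Tuesday, so the first Saturday is November 5 and the second is November 12.
At the standard offset (UTC+03:00), 00:45 UTC + 3h = 03:45 Umis District standard time.
The standard-time date in Umis District, April 10, 2033, lies within the daylight-saving period (13 February – 12 November), so Umis District is on daylight time, UTC+04:00.
00:45 UTC + 4h = 04:45 Umis District.

04:45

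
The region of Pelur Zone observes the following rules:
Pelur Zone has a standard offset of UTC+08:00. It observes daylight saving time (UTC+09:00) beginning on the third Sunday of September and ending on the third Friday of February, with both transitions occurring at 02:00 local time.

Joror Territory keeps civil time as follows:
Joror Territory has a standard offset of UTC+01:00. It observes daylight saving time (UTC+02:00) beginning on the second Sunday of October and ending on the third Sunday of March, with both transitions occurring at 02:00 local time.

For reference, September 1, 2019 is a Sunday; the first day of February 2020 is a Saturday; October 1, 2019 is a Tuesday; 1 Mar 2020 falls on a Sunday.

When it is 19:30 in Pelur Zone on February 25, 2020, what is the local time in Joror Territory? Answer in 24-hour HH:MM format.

1 September 2019 is a Sunday, so the first Sunday is September 1 and the third is September 15.
1 February 2020 is a Saturday, so the first Friday is February 7 and the third is February 21.
Daylight saving runs 15 September 2019 – 21 February 2020; February 25, 2020 is outside that window, so Pelur Zone is on standard time at UTC+08:00.
19:30 Pelur Zone − 8h = 11:30 UTC.
1 October 2019 is a Tuesday, so the first Sunday is October 6 and the second is October 13.
1 March 2020 is a Sunday, so the first Sunday is March 1 and the third is March 15.
At the standard offset (UTC+01:00), 11:30 UTC + 1h = 12:30 Joror Territory standard time.
Daylight saving runs 13 October 2019 – 15 March 2020; the standard-time date in Joror Territory, February 25, 2020, is inside that window, so Joror Territory is at UTC+02:00.
11:30 UTC + 2h = 13:30 Joror Territory.

13:30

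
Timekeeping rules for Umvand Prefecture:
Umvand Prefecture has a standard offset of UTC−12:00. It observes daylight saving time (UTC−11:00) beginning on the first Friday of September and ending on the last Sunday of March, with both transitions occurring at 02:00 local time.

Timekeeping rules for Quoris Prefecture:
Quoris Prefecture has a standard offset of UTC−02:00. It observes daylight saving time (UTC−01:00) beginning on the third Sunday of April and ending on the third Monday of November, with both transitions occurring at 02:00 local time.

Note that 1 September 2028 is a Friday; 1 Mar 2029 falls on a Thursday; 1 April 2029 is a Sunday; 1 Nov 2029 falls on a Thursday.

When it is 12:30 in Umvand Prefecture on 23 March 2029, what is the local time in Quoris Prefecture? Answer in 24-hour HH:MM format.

1 September 2028 is a Friday, so the first Friday is September 1.
1 March 2029 is a Thursday, so Sundays fall on 4, 11, 18, 25; the last is March 25.
Daylight saving runs 1 September 2028 – 25 March 2029; 23 March 2029 is inside that window, so Umvand Prefecture is at UTC−11:00.
12:30 Umvand Prefecture + 11h = 23:30 UTC.
1 April 2029 is a Sunday, so the first Sunday is April 1 and the third is April 15.
1 November 2029 is a Thursday, so the first Monday is November 5 and the third is November 19.
At the standard offset (UTC−02:00), 23:30 UTC − 2h = 21:30 Quoris Prefecture standard time.
Daylight saving runs 15 April – 19 November; the standard-time date in Quoris Prefecture, 23 March 2029, is outside that window, so Quoris Prefecture is on standard time at UTC−02:00.
23:30 UTC − 2h = 21:30 Quoris Prefecture.

21:30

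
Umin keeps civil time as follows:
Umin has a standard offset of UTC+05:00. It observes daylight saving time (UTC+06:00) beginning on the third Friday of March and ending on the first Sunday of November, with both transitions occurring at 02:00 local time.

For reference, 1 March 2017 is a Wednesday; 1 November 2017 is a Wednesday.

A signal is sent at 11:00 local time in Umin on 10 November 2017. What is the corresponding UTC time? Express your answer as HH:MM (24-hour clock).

06:00

1 March 2017 is a Wednesday, so the first Friday is March 3 and the third is March 17.
1 November 2017 is a Wednesday, so the first Sunday is November 5.
10 November 2017 does not fall between 17 March and 5 November, so daylight saving is not in effect and Umin is at UTC+05:00.
11:00 local − 5h = 06:00 UTC.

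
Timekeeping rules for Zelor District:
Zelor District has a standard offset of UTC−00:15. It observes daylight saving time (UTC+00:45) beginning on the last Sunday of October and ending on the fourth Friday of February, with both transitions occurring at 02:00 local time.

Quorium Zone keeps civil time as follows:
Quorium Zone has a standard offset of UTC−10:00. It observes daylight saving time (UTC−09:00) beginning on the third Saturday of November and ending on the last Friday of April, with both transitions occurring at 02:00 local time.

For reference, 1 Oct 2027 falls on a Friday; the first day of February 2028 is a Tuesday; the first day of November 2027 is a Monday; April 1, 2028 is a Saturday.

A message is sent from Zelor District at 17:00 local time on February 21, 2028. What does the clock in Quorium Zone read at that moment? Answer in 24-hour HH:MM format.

07:15

1 October 2027 is a Friday, so Sundays fall on 3, 10, 17, 24, 31; the last is October 31.
1 February 2028 is a Tuesday, so the first Friday is February 4 and the fourth is February 25.
February 21, 2028 lies within the daylight-saving period (31 October 2027 – 25 February 2028), so Zelor District is on daylight time, UTC+00:45.
17:00 Zelor District − 0h45m = 16:15 UTC.
1 November 2027 is a Monday, so the first Saturday is November 6 and the third is November 20.
1 April 2028 is a Saturday, so Fridays fall on 7, 14, 21, 28; the last is April 28.
At the standard offset (UTC−10:00), 16:15 UTC − 10h = 06:15 Quorium Zone standard time.
Daylight saving runs 20 November 2027 – 28 April 2028; the standard-time date in Quorium Zone, February 21, 2028, is inside that window, so Quorium Zone is at UTC−09:00.
16:15 UTC − 9h = 07:15 Quorium Zone.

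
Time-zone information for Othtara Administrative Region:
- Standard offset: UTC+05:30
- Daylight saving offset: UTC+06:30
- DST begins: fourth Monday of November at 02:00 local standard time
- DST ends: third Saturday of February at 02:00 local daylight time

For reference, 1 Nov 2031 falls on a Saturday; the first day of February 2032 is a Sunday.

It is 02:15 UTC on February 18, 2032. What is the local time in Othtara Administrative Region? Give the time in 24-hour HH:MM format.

1 November 2031 is a Saturday, so the first Monday is November 3 and the fourth is November 24.
1 February 2032 is a Sunday, so the first Saturday is February 7 and the third is February 21.
At the standard offset (UTC+05:30), 02:15 UTC + 5h30m = 07:45 Othtara Administrative Region standard time.
Daylight saving runs 24 November 2031 – 21 February 2032; the standard-time date in Othtara Administrative Region, February 18, 2032, is inside that window, so Othtara Administrative Region is at UTC+06:30.
02:15 UTC + 6h30m = 08:45 local.

08:45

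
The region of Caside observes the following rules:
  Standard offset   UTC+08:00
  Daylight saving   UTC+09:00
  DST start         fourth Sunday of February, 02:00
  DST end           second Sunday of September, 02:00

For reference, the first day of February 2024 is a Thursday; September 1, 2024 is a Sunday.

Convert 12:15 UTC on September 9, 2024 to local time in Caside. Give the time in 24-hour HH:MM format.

20:15

1 February 2024 is a Thursday, so the first Sunday is February 4 and the fourth is February 25.
1 September 2024 is a Sunday, so the first Sunday is September 1 and the second is September 8.
At the standard offset (UTC+08:00), 12:15 UTC + 8h = 20:15 Caside standard time.
Daylight saving runs 25 February – 8 September; the standard-time date in Caside, September 9, 2024, is outside that window, so Caside is on standard time at UTC+08:00.
12:15 UTC + 8h = 20:15 local.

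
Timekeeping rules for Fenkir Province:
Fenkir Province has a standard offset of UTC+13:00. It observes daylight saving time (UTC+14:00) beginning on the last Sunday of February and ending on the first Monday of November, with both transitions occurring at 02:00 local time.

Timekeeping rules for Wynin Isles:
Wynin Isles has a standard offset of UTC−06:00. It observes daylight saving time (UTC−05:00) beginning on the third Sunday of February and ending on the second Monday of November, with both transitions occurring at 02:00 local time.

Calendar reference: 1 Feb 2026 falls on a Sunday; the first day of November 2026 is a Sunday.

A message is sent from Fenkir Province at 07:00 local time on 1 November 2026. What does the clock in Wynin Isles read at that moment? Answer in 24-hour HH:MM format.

12:00

1 February 2026 is a Sunday, so Sundays fall on 1, 8, 15, 22; the last is February 22.
1 November 2026 is a Sunday, so the first Monday is November 2.
1 November 2026 falls between 22 February and 2 November, so daylight saving is in effect and Fenkir Province is at UTC+14:00.
07:00 Fenkir Province − 14h = 17:00 UTC (rolling into the previous day, 31 October 2026).
1 February 2026 is a Sunday, so the first Sunday is February 1 and the third is February 15.
1 November 2026 is a Sunday, so the first Monday is November 2 and the second is November 9.
At the standard offset (UTC−06:00), 17:00 UTC − 6h = 11:00 Wynin Isles standard time.
The standard-time date in Wynin Isles, 31 October 2026, falls between 15 February and 9 November, so daylight saving is in effect and Wynin Isles is at UTC−05:00.
17:00 UTC − 5h = 12:00 Wynin Isles.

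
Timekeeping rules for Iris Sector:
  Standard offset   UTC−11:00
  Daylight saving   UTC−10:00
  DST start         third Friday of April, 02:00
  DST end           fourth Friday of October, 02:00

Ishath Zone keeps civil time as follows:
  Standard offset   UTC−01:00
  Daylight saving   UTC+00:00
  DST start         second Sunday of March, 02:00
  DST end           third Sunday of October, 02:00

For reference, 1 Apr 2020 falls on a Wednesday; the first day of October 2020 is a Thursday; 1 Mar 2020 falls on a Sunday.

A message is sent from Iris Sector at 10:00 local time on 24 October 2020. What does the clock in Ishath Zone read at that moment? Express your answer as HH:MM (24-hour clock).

20:00

1 April 2020 is a Wednesday, so the first Friday is April 3 and the third is April 17.
1 October 2020 is a Thursday, so the first Friday is October 2 and the fourth is October 23.
24 October 2020 is outside the daylight-saving period (17 April – 23 October), so Iris Sector is on standard time, UTC−11:00.
10:00 Iris Sector + 11h = 21:00 UTC.
1 March 2020 is a Sunday, so the first Sunday is March 1 and the second is March 8.
1 October 2020 is a Thursday, so the first Sunday is October 4 and the third is October 18.
At the standard offset (UTC−01:00), 21:00 UTC − 1h = 20:00 Ishath Zone standard time.
The standard-time date in Ishath Zone, 24 October 2020, does not fall between 8 March and 18 October, so daylight saving is not in effect and Ishath Zone is at UTC−01:00.
21:00 UTC − 1h = 20:00 Ishath Zone.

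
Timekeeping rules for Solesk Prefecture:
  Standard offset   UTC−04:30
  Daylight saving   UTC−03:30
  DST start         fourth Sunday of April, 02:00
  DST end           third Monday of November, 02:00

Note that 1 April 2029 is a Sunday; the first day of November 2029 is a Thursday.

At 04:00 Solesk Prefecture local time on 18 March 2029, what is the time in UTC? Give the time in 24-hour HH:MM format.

1 April 2029 is a Sunday, so the first Sunday is April 1 and the fourth is April 22.
1 November 2029 is a Thursday, so the first Monday is November 5 and the third is November 19.
18 March 2029 is outside the daylight-saving period (22 April – 19 November), so Solesk Prefecture is on standard time, UTC−04:30.
04:00 local + 4h30m = 08:30 UTC.

08:30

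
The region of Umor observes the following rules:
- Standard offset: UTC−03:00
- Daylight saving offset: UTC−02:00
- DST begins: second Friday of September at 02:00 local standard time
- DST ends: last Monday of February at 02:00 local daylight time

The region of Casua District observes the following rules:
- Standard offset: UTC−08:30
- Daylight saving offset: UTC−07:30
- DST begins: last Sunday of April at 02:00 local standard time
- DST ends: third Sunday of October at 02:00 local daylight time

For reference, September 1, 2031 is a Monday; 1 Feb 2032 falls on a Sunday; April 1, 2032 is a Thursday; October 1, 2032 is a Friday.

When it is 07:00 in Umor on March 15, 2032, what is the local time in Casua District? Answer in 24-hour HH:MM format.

01:30

1 September 2031 is a Monday, so the first Friday is September 5 and the second is September 12.
1 February 2032 is a Sunday, so Mondays fall on 2, 9, 16, 23; the last is February 23.
March 15, 2032 is outside the daylight-saving period (12 September 2031 – 23 February 2032), so Umor is on standard time, UTC−03:00.
07:00 Umor + 3h = 10:00 UTC.
1 April 2032 is a Thursday, so Sundays fall on 4, 11, 18, 25; the last is April 25.
1 October 2032 is a Friday, so the first Sunday is October 3 and the third is October 17.
At the standard offset (UTC−08:30), 10:00 UTC − 8h30m = 01:30 Casua District standard time.
Daylight saving runs 25 April – 17 October; the standard-time date in Casua District, March 15, 2032, is outside that window, so Casua District is on standard time at UTC−08:30.
10:00 UTC − 8h30m = 01:30 Casua District.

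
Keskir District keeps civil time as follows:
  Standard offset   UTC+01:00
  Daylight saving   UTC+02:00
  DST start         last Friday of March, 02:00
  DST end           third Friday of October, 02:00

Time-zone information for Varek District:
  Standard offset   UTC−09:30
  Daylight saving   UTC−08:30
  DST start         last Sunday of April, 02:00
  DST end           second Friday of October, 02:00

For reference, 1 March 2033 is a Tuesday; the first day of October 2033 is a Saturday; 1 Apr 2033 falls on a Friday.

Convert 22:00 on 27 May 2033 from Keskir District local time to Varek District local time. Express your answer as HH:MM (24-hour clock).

11:30

1 March 2033 is a Tuesday, so Fridays fall on 4, 11, 18, 25; the last is March 25.
1 October 2033 is a Saturday, so the first Friday is October 7 and the third is October 21.
Daylight saving runs 25 March – 21 October; 27 May 2033 is inside that window, so Keskir District is at UTC+02:00.
22:00 Keskir District − 2h = 20:00 UTC.
1 April 2033 is a Friday, so Sundays fall on 3, 10, 17, 24; the last is April 24.
1 October 2033 is a Saturday, so the first Friday is October 7 and the second is October 14.
At the standard offset (UTC−09:30), 20:00 UTC − 9h30m = 10:30 Varek District standard time.
Daylight saving runs 24 April – 14 October; the standard-time date in Varek District, 27 May 2033, is inside that window, so Varek District is at UTC−08:30.
20:00 UTC − 8h30m = 11:30 Varek District.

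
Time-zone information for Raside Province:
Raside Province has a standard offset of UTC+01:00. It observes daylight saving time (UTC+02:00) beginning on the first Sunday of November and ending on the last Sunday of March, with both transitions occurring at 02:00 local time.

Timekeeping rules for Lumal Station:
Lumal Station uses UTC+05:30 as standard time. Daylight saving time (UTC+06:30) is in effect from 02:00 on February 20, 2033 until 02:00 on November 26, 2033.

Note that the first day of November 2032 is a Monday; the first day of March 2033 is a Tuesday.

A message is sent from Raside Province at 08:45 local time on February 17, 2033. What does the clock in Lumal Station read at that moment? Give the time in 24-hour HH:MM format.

1 November 2032 is a Monday, so the first Sunday is November 7.
1 March 2033 is a Tuesday, so Sundays fall on 6, 13, 20, 27; the last is March 27.
February 17, 2033 lies within the daylight-saving period (7 November 2032 – 27 March 2033), so Raside Province is on daylight time, UTC+02:00.
08:45 Raside Province − 2h = 06:45 UTC.
At the standard offset (UTC+05:30), 06:45 UTC + 5h30m = 12:15 Lumal Station standard time.
The standard-time date in Lumal Station, February 17, 2033, does not fall between 20 February and 26 November, so daylight saving is not in effect and Lumal Station is at UTC+05:30.
06:45 UTC + 5h30m = 12:15 Lumal Station.

12:15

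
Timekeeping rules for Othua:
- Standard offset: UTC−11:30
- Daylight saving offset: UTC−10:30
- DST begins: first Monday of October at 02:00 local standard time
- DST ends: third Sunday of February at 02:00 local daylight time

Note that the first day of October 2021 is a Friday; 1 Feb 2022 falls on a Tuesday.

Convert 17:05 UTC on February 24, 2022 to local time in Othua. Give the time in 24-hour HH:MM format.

1 October 2021 is a Friday, so the first Monday is October 4.
1 February 2022 is a Tuesday, so the first Sunday is February 6 and the third is February 20.
At the standard offset (UTC−11:30), 17:05 UTC − 11h30m = 05:35 Othua standard time.
The standard-time date in Othua, February 24, 2022, does not fall between 4 October 2021 and 20 February 2022, so daylight saving is not in effect and Othua is at UTC−11:30.
17:05 UTC − 11h30m = 05:35 local.

05:35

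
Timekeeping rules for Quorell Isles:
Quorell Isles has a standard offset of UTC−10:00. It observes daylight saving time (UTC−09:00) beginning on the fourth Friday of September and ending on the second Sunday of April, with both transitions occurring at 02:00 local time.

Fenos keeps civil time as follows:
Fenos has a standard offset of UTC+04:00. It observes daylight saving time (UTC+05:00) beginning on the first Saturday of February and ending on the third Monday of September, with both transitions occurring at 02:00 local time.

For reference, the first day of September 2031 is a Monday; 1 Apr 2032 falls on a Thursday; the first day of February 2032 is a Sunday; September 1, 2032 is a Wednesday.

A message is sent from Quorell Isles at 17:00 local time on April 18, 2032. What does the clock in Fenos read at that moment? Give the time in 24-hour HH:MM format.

08:00

1 September 2031 is a Monday, so the first Friday is September 5 and the fourth is September 26.
1 April 2032 is a Thursday, so the first Sunday is April 4 and the second is April 11.
April 18, 2032 does not fall between 26 September 2031 and 11 April 2032, so daylight saving is not in effect and Quorell Isles is at UTC−10:00.
17:00 Quorell Isles + 10h = 03:00 UTC (rolling into the next day, 19 April 2032).
1 February 2032 is a Sunday, so the first Saturday is February 7.
1 September 2032 is a Wednesday, so the first Monday is September 6 and the third is September 20.
At the standard offset (UTC+04:00), 03:00 UTC + 4h = 07:00 Fenos standard time.
The standard-time date in Fenos, April 19, 2032, falls between 7 February and 20 September, so daylight saving is in effect and Fenos is at UTC+05:00.
03:00 UTC + 5h = 08:00 Fenos.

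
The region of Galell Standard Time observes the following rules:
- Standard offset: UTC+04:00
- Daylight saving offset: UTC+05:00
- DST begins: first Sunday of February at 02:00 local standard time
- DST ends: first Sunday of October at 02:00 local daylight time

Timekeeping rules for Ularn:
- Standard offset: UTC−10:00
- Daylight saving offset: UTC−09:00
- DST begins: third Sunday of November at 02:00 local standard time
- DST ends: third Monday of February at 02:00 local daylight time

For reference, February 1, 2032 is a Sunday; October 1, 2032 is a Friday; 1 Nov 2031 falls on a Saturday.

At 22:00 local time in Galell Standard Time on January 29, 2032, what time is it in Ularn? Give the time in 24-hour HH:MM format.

1 February 2032 is a Sunday, so the first Sunday is February 1.
1 October 2032 is a Friday, so the first Sunday is October 3.
January 29, 2032 does not fall between 1 February and 3 October, so daylight saving is not in effect and Galell Standard Time is at UTC+04:00.
22:00 Galell Standard Time − 4h = 18:00 UTC.
1 November 2031 is a Saturday, so the first Sunday is November 2 and the third is November 16.
1 February 2032 is a Sunday, so the first Monday is February 2 and the third is February 16.
At the standard offset (UTC−10:00), 18:00 UTC − 10h = 08:00 Ularn standard time.
Daylight saving runs 16 November 2031 – 16 February 2032; the standard-time date in Ularn, January 29, 2032, is inside that window, so Ularn is at UTC−09:00.
18:00 UTC − 9h = 09:00 Ularn.

09:00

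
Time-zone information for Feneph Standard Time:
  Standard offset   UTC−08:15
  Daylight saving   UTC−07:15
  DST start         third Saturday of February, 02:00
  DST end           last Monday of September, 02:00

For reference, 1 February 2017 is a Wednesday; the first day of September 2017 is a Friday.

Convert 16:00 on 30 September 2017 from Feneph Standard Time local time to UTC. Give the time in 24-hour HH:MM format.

00:15

1 February 2017 is a Wednesday, so the first Saturday is February 4 and the third is February 18.
1 September 2017 is a Friday, so Mondays fall on 4, 11, 18, 25; the last is September 25.
30 September 2017 does not fall between 18 February and 25 September, so daylight saving is not in effect and Feneph Standard Time is at UTC−08:15.
16:00 local + 8h15m = 00:15 UTC (rolling into the next day, 1 October 2017).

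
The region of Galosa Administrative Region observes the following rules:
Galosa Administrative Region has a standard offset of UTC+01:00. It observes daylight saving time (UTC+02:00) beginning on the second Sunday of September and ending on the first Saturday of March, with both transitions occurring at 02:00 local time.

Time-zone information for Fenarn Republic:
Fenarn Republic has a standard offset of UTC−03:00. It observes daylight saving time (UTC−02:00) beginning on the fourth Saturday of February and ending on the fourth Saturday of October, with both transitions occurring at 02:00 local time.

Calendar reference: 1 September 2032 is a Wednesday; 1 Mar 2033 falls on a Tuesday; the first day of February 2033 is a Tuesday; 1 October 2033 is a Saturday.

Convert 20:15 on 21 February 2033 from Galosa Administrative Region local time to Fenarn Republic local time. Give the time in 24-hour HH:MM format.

15:15

1 September 2032 is a Wednesday, so the first Sunday is September 5 and the second is September 12.
1 March 2033 is a Tuesday, so the first Saturday is March 5.
21 February 2033 lies within the daylight-saving period (12 September 2032 – 5 March 2033), so Galosa Administrative Region is on daylight time, UTC+02:00.
20:15 Galosa Administrative Region − 2h = 18:15 UTC.
1 February 2033 is a Tuesday, so the first Saturday is February 5 and the fourth is February 26.
1 October 2033 is a Saturday, so the first Saturday is October 1 and the fourth is October 22.
At the standard offset (UTC−03:00), 18:15 UTC − 3h = 15:15 Fenarn Republic standard time.
The standard-time date in Fenarn Republic, 21 February 2033, does not fall between 26 February and 22 October, so daylight saving is not in effect and Fenarn Republic is at UTC−03:00.
18:15 UTC − 3h = 15:15 Fenarn Republic.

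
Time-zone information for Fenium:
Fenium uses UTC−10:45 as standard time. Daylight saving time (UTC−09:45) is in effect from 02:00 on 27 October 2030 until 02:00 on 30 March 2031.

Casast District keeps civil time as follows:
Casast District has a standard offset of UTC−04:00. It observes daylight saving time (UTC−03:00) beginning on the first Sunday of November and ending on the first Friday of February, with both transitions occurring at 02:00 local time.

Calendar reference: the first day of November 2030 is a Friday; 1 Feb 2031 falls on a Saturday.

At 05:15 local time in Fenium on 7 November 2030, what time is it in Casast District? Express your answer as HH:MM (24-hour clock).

12:00

7 November 2030 falls between 27 October 2030 and 30 March 2031, so daylight saving is in effect and Fenium is at UTC−09:45.
05:15 Fenium + 9h45m = 15:00 UTC.
1 November 2030 is a Friday, so the first Sunday is November 3.
1 February 2031 is a Saturday, so the first Friday is February 7.
At the standard offset (UTC−04:00), 15:00 UTC − 4h = 11:00 Casast District standard time.
The standard-time date in Casast District, 7 November 2030, lies within the daylight-saving period (3 November 2030 – 7 February 2031), so Casast District is on daylight time, UTC−03:00.
15:00 UTC − 3h = 12:00 Casast District.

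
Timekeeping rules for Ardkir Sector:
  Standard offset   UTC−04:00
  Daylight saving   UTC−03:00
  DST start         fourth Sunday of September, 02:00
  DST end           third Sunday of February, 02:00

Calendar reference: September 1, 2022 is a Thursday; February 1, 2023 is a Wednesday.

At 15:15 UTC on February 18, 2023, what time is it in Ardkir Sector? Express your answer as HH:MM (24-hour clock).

1 September 2022 is a Thursday, so the first Sunday is September 4 and the fourth is September 25.
1 February 2023 is a Wednesday, so the first Sunday is February 5 and the third is February 19.
At the standard offset (UTC−04:00), 15:15 UTC − 4h = 11:15 Ardkir Sector standard time.
Daylight saving runs 25 September 2022 – 19 February 2023; the standard-time date in Ardkir Sector, February 18, 2023, is inside that window, so Ardkir Sector is at UTC−03:00.
15:15 UTC − 3h = 12:15 local.

12:15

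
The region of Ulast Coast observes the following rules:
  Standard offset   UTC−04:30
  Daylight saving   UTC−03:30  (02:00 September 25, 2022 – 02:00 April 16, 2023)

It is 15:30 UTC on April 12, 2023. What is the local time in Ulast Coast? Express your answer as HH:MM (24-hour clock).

12:00

At the standard offset (UTC−04:30), 15:30 UTC − 4h30m = 11:00 Ulast Coast standard time.
Daylight saving runs 25 September 2022 – 16 April 2023; the standard-time date in Ulast Coast, April 12, 2023, is inside that window, so Ulast Coast is at UTC−03:30.
15:30 UTC − 3h30m = 12:00 local.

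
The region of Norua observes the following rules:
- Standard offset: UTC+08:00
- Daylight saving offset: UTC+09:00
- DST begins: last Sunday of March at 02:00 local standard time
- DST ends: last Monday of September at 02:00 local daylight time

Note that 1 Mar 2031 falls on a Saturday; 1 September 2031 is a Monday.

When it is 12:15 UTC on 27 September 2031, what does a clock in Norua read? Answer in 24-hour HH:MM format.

21:15

1 March 2031 is a Saturday, so Sundays fall on 2, 9, 16, 23, 30; the last is March 30.
1 September 2031 is a Monday, so Mondays fall on 1, 8, 15, 22, 29; the last is September 29.
At the standard offset (UTC+08:00), 12:15 UTC + 8h = 20:15 Norua standard time.
The standard-time date in Norua, 27 September 2031, falls between 30 March and 29 September, so daylight saving is in effect and Norua is at UTC+09:00.
12:15 UTC + 9h = 21:15 local.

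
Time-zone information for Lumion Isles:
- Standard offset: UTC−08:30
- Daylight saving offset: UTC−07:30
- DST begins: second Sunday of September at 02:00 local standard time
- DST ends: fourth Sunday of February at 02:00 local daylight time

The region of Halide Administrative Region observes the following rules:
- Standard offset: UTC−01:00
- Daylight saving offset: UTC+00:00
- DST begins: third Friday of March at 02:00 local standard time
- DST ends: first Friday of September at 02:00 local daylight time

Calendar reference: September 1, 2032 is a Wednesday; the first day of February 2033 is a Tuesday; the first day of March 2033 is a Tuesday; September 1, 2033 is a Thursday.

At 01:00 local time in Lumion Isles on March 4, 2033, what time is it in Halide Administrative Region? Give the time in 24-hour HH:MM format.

08:30

1 September 2032 is a Wednesday, so the first Sunday is September 5 and the second is September 12.
1 February 2033 is a Tuesday, so the first Sunday is February 6 and the fourth is February 27.
March 4, 2033 is outside the daylight-saving period (12 September 2032 – 27 February 2033), so Lumion Isles is on standard time, UTC−08:30.
01:00 Lumion Isles + 8h30m = 09:30 UTC.
1 March 2033 is a Tuesday, so the first Friday is March 4 and the third is March 18.
1 September 2033 is a Thursday, so the first Friday is September 2.
At the standard offset (UTC−01:00), 09:30 UTC − 1h = 08:30 Halide Administrative Region standard time.
The standard-time date in Halide Administrative Region, March 4, 2033, is outside the daylight-saving period (18 March – 2 September), so Halide Administrative Region is on standard time, UTC−01:00.
09:30 UTC − 1h = 08:30 Halide Administrative Region.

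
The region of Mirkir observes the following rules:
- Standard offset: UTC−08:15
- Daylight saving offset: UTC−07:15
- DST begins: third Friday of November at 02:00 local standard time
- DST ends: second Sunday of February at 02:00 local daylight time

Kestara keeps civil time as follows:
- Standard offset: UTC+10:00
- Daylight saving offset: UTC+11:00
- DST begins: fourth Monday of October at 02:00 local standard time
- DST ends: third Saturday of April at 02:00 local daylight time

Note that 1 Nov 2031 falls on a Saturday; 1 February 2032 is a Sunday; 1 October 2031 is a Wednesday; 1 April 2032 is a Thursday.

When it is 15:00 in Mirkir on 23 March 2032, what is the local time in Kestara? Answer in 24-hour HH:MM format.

1 November 2031 is a Saturday, so the first Friday is November 7 and the third is November 21.
1 February 2032 is a Sunday, so the first Sunday is February 1 and the second is February 8.
23 March 2032 is outside the daylight-saving period (21 November 2031 – 8 February 2032), so Mirkir is on standard time, UTC−08:15.
15:00 Mirkir + 8h15m = 23:15 UTC.
1 October 2031 is a Wednesday, so the first Monday is October 6 and the fourth is October 27.
1 April 2032 is a Thursday, so the first Saturday is April 3 and the third is April 17.
At the standard offset (UTC+10:00), 23:15 UTC + 10h = 09:15 Kestara standard time (rolling into the next day, 24 March 2032).
The standard-time date in Kestara, 24 March 2032, lies within the daylight-saving period (27 October 2031 – 17 April 2032), so Kestara is on daylight time, UTC+11:00.
23:15 UTC + 11h = 10:15 Kestara (rolling into the next day, 24 March 2032).

10:15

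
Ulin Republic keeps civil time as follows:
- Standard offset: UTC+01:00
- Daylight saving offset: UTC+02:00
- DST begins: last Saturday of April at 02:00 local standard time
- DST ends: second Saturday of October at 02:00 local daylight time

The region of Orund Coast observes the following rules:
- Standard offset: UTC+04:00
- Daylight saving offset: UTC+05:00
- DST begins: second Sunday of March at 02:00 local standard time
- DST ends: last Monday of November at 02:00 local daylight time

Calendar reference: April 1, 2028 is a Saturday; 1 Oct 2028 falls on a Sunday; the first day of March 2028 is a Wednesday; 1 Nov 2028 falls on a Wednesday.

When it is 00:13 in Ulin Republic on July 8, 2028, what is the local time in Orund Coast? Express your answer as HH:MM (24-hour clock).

1 April 2028 is a Saturday, so Saturdays fall on 1, 8, 15, 22, 29; the last is April 29.
1 October 2028 is a Sunday, so the first Saturday is October 7 and the second is October 14.
Daylight saving runs 29 April – 14 October; July 8, 2028 is inside that window, so Ulin Republic is at UTC+02:00.
00:13 Ulin Republic − 2h = 22:13 UTC (rolling into the previous day, 7 July 2028).
1 March 2028 is a Wednesday, so the first Sunday is March 5 and the second is March 12.
1 November 2028 is a Wednesday, so Mondays fall on 6, 13, 20, 27; the last is November 27.
At the standard offset (UTC+04:00), 22:13 UTC + 4h = 02:13 Orund Coast standard time (rolling into the next day, 8 July 2028).
The standard-time date in Orund Coast, July 8, 2028, falls between 12 March and 27 November, so daylight saving is in effect and Orund Coast is at UTC+05:00.
22:13 UTC + 5h = 03:13 Orund Coast (rolling into the next day, 8 July 2028).

03:13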